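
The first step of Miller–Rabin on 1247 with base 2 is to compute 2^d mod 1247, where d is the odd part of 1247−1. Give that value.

1247 − 1 = 1246 = 2^1 · 623, so d = 623.
2^1 ≡ 2 (mod 1247)
2^2 ≡ 2^2 = 4 ≡ 4 (mod 1247)
2^4 ≡ 4^2 = 16 ≡ 16 (mod 1247)
2^8 ≡ 16^2 = 256 ≡ 256 (mod 1247)
2^16 ≡ 256^2 = 65536 ≡ 692 (mod 1247)
2^32 ≡ 692^2 = 478864 ≡ 16 (mod 1247)
2^64 ≡ 16^2 = 256 ≡ 256 (mod 1247)
2^128 ≡ 256^2 = 65536 ≡ 692 (mod 1247)
2^256 ≡ 692^2 = 478864 ≡ 16 (mod 1247)
2^512 ≡ 16^2 = 256 ≡ 256 (mod 1247)
623 = 512 + 64 + 32 + 8 + 4 + 2 + 1 in binary powers of 2.
So 2^623 ≡ 256 · 256 · 16 · 256 · 16 · 4 · 2 ≡ 128 (mod 1247).
Squaring chain: 128; never reaches −1, so base 2 is a Miller–Rabin witness that 1247 is composite.

128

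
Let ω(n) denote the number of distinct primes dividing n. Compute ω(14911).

14911 = 13 · 1147
1147 = 31 · 37
14911 = 13 · 31 · 37, which has 3 distinct prime factors.

3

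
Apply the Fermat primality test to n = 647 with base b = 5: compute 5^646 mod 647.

1

5^1 ≡ 5 (mod 647)
5^2 ≡ 5^2 = 25 ≡ 25 (mod 647)
5^4 ≡ 25^2 = 625 ≡ 625 (mod 647)
5^8 ≡ 625^2 = 390625 ≡ 484 (mod 647)
5^16 ≡ 484^2 = 234256 ≡ 42 (mod 647)
5^32 ≡ 42^2 = 1764 ≡ 470 (mod 647)
5^64 ≡ 470^2 = 220900 ≡ 273 (mod 647)
5^128 ≡ 273^2 = 74529 ≡ 124 (mod 647)
5^256 ≡ 124^2 = 15376 ≡ 495 (mod 647)
5^512 ≡ 495^2 = 245025 ≡ 459 (mod 647)
646 = 512 + 128 + 4 + 2 in binary powers of 2.
So 5^646 ≡ 459 · 124 · 625 · 25 ≡ 1 (mod 647).
Since the result is 1, base 5 gives no evidence that 647 is composite.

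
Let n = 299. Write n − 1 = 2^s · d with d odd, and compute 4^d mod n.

299 − 1 = 298 = 2^1 · 149, so d = 149.
4^1 ≡ 4 (mod 299)
4^2 ≡ 4^2 = 16 ≡ 16 (mod 299)
4^4 ≡ 16^2 = 256 ≡ 256 (mod 299)
4^8 ≡ 256^2 = 65536 ≡ 55 (mod 299)
4^16 ≡ 55^2 = 3025 ≡ 35 (mod 299)
4^32 ≡ 35^2 = 1225 ≡ 29 (mod 299)
4^64 ≡ 29^2 = 841 ≡ 243 (mod 299)
4^128 ≡ 243^2 = 59049 ≡ 146 (mod 299)
149 = 128 + 16 + 4 + 1 in binary powers of 2.
So 4^149 ≡ 146 · 35 · 256 · 4 ≡ 140 (mod 299).
Squaring chain: 140; never reaches −1, so base 4 is a Miller–Rabin witness that 299 is composite.

140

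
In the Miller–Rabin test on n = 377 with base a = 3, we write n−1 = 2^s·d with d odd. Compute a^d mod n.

308

377 − 1 = 376 = 2^3 · 47, so d = 47.
3^1 ≡ 3 (mod 377)
3^2 ≡ 3^2 = 9 ≡ 9 (mod 377)
3^4 ≡ 9^2 = 81 ≡ 81 (mod 377)
3^8 ≡ 81^2 = 6561 ≡ 152 (mod 377)
3^16 ≡ 152^2 = 23104 ≡ 107 (mod 377)
3^32 ≡ 107^2 = 11449 ≡ 139 (mod 377)
47 = 32 + 8 + 4 + 2 + 1 in binary powers of 2.
So 3^47 ≡ 139 · 152 · 81 · 9 · 3 ≡ 308 (mod 377).
Squaring chain: 308 → 237 → 373; never reaches −1, so base 3 is a Miller–Rabin witness that 377 is composite.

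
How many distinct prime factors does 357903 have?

357903 = 3^2 · 39767
39767 = 7 · 5681
5681 = 13 · 437
437 = 19 · 23
357903 = 3^2 · 7 · 13 · 19 · 23, which has 5 distinct prime factors.

5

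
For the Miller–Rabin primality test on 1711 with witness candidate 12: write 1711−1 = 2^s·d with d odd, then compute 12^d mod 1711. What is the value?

1711 − 1 = 1710 = 2^1 · 855, so d = 855.
12^1 ≡ 12 (mod 1711)
12^2 ≡ 12^2 = 144 ≡ 144 (mod 1711)
12^4 ≡ 144^2 = 20736 ≡ 204 (mod 1711)
12^8 ≡ 204^2 = 41616 ≡ 552 (mod 1711)
12^16 ≡ 552^2 = 304704 ≡ 146 (mod 1711)
12^32 ≡ 146^2 = 21316 ≡ 784 (mod 1711)
12^64 ≡ 784^2 = 614656 ≡ 407 (mod 1711)
12^128 ≡ 407^2 = 165649 ≡ 1393 (mod 1711)
12^256 ≡ 1393^2 = 1940449 ≡ 175 (mod 1711)
12^512 ≡ 175^2 = 30625 ≡ 1538 (mod 1711)
855 = 512 + 256 + 64 + 16 + 4 + 2 + 1 in binary powers of 2.
So 12^855 ≡ 1538 · 175 · 407 · 146 · 204 · 144 · 12 ≡ 1467 (mod 1711).
Squaring chain: 1467; never reaches −1, so base 12 is a Miller–Rabin witness that 1711 is composite.

1467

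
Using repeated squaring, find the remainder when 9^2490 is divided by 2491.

9^1 ≡ 9 (mod 2491)
9^2 ≡ 9^2 = 81 ≡ 81 (mod 2491)
9^4 ≡ 81^2 = 6561 ≡ 1579 (mod 2491)
9^8 ≡ 1579^2 = 2493241 ≡ 2241 (mod 2491)
9^16 ≡ 2241^2 = 5022081 ≡ 225 (mod 2491)
9^32 ≡ 225^2 = 50625 ≡ 805 (mod 2491)
9^64 ≡ 805^2 = 648025 ≡ 365 (mod 2491)
9^128 ≡ 365^2 = 133225 ≡ 1202 (mod 2491)
9^256 ≡ 1202^2 = 1444804 ≡ 24 (mod 2491)
9^512 ≡ 24^2 = 576 ≡ 576 (mod 2491)
9^1024 ≡ 576^2 = 331776 ≡ 473 (mod 2491)
9^2048 ≡ 473^2 = 223729 ≡ 2030 (mod 2491)
2490 = 2048 + 256 + 128 + 32 + 16 + 8 + 2 in binary powers of 2.
So 9^2490 ≡ 2030 · 24 · 1202 · 805 · 225 · 2241 · 81 ≡ 811 (mod 2491).
Since 811 ≠ 1, base 9 is a Fermat witness: 2491 is composite.

811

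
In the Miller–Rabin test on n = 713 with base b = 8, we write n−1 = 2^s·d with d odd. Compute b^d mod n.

713 − 1 = 712 = 2^3 · 89, so d = 89.
8^1 ≡ 8 (mod 713)
8^2 ≡ 8^2 = 64 ≡ 64 (mod 713)
8^4 ≡ 64^2 = 4096 ≡ 531 (mod 713)
8^8 ≡ 531^2 = 281961 ≡ 326 (mod 713)
8^16 ≡ 326^2 = 106276 ≡ 39 (mod 713)
8^32 ≡ 39^2 = 1521 ≡ 95 (mod 713)
8^64 ≡ 95^2 = 9025 ≡ 469 (mod 713)
89 = 64 + 16 + 8 + 1 in binary powers of 2.
So 8^89 ≡ 469 · 39 · 326 · 8 ≡ 376 (mod 713).
Squaring chain: 376 → 202 → 163; never reaches −1, so base 8 is a Miller–Rabin witness that 713 is composite.

376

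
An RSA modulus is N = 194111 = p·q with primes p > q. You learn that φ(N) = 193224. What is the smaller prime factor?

389

φ(n) = (p−1)(q−1) = n − (p+q) + 1, so p + q = 194111 − 193224 + 1 = 888.
p and q are the roots of t² − 888t + 194111 = 0.
Discriminant: 888² − 4·194111 = 788544 − 776444 = 12100; √12100 = 110.
q = (888 − 110)/2 = 389, p = (888 + 110)/2 = 499.
Check: 389 · 499 = 194111.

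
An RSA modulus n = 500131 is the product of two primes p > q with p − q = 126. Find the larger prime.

773

Since p = q + 126, we have 500131 = q(q + 126), so q² + 126q − 500131 = 0.
Discriminant: 126² + 4·500131 = 15876 + 2000524 = 2016400; √2016400 = 1420.
q = (−126 + 1420)/2 = 647, and p = q + 126 = 773.
Check: 647 · 773 = 500131.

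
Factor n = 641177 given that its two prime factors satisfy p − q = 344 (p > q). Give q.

647

Since p = q + 344, we have 641177 = q(q + 344), so q² + 344q − 641177 = 0.
Discriminant: 344² + 4·641177 = 118336 + 2564708 = 2683044; √2683044 = 1638.
q = (−344 + 1638)/2 = 647, and p = q + 344 = 991.
Check: 647 · 991 = 641177.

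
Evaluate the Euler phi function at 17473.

17200

Factor: 17473 = 101 · 173.
φ(17473) = (101−1) · (173−1) = 100 · 172 = 17200.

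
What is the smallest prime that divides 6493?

6493 is odd.
Digit sum 22, not divisible by 3.
Ends in 3: not divisible by 5.
7: 6493 = 7·927 + 4
11: 6493 = 11·590 + 3
13: 6493 = 13·499 + 6
17: 6493 = 17·381 + 16
19: 6493 = 19·341 + 14
23: 6493 = 23·282 + 7
29: 6493 = 29·223 + 26
31: 6493 = 31·209 + 14
37: 6493 = 37·175 + 18
41: 6493 = 41·158 + 15
43: 6493 = 43·151

43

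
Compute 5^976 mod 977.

5^1 ≡ 5 (mod 977)
5^2 ≡ 5^2 = 25 ≡ 25 (mod 977)
5^4 ≡ 25^2 = 625 ≡ 625 (mod 977)
5^8 ≡ 625^2 = 390625 ≡ 802 (mod 977)
5^16 ≡ 802^2 = 643204 ≡ 338 (mod 977)
5^32 ≡ 338^2 = 114244 ≡ 912 (mod 977)
5^64 ≡ 912^2 = 831744 ≡ 317 (mod 977)
5^128 ≡ 317^2 = 100489 ≡ 835 (mod 977)
5^256 ≡ 835^2 = 697225 ≡ 624 (mod 977)
5^512 ≡ 624^2 = 389376 ≡ 530 (mod 977)
976 = 512 + 256 + 128 + 64 + 16 in binary powers of 2.
So 5^976 ≡ 530 · 624 · 835 · 317 · 338 ≡ 1 (mod 977).
Since the result is 1, base 5 gives no evidence that 977 is composite.

1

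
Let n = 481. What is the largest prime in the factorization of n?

37

481 = 13 · 37
37 is prime.
So 481 = 13 · 37; the largest prime factor is 37.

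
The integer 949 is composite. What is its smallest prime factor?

13

949 is odd.
Digit sum 22, not divisible by 3.
Ends in 9: not divisible by 5.
7: 949 = 7·135 + 4
11: 949 = 11·86 + 3
13: 949 = 13·73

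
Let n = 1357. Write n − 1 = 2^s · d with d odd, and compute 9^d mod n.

324

1357 − 1 = 1356 = 2^2 · 339, so d = 339.
9^1 ≡ 9 (mod 1357)
9^2 ≡ 9^2 = 81 ≡ 81 (mod 1357)
9^4 ≡ 81^2 = 6561 ≡ 1133 (mod 1357)
9^8 ≡ 1133^2 = 1283689 ≡ 1324 (mod 1357)
9^16 ≡ 1324^2 = 1752976 ≡ 1089 (mod 1357)
9^32 ≡ 1089^2 = 1185921 ≡ 1260 (mod 1357)
9^64 ≡ 1260^2 = 1587600 ≡ 1267 (mod 1357)
9^128 ≡ 1267^2 = 1605289 ≡ 1315 (mod 1357)
9^256 ≡ 1315^2 = 1729225 ≡ 407 (mod 1357)
339 = 256 + 64 + 16 + 2 + 1 in binary powers of 2.
So 9^339 ≡ 407 · 1267 · 1089 · 81 · 9 ≡ 324 (mod 1357).
Squaring chain: 324 → 487; never reaches −1, so base 9 is a Miller–Rabin witness that 1357 is composite.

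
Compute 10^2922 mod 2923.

38

10^1 ≡ 10 (mod 2923)
10^2 ≡ 10^2 = 100 ≡ 100 (mod 2923)
10^4 ≡ 100^2 = 10000 ≡ 1231 (mod 2923)
10^8 ≡ 1231^2 = 1515361 ≡ 1247 (mod 2923)
10^16 ≡ 1247^2 = 1555009 ≡ 2896 (mod 2923)
10^32 ≡ 2896^2 = 8386816 ≡ 729 (mod 2923)
10^64 ≡ 729^2 = 531441 ≡ 2378 (mod 2923)
10^128 ≡ 2378^2 = 5654884 ≡ 1802 (mod 2923)
10^256 ≡ 1802^2 = 3247204 ≡ 2674 (mod 2923)
10^512 ≡ 2674^2 = 7150276 ≡ 618 (mod 2923)
10^1024 ≡ 618^2 = 381924 ≡ 1934 (mod 2923)
10^2048 ≡ 1934^2 = 3740356 ≡ 1839 (mod 2923)
2922 = 2048 + 512 + 256 + 64 + 32 + 8 + 2 in binary powers of 2.
So 10^2922 ≡ 1839 · 618 · 2674 · 2378 · 729 · 1247 · 100 ≡ 38 (mod 2923).
Since 38 ≠ 1, base 10 is a Fermat witness: 2923 is composite.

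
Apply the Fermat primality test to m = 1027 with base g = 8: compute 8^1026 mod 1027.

168

8^1 ≡ 8 (mod 1027)
8^2 ≡ 8^2 = 64 ≡ 64 (mod 1027)
8^4 ≡ 64^2 = 4096 ≡ 1015 (mod 1027)
8^8 ≡ 1015^2 = 1030225 ≡ 144 (mod 1027)
8^16 ≡ 144^2 = 20736 ≡ 196 (mod 1027)
8^32 ≡ 196^2 = 38416 ≡ 417 (mod 1027)
8^64 ≡ 417^2 = 173889 ≡ 326 (mod 1027)
8^128 ≡ 326^2 = 106276 ≡ 495 (mod 1027)
8^256 ≡ 495^2 = 245025 ≡ 599 (mod 1027)
8^512 ≡ 599^2 = 358801 ≡ 378 (mod 1027)
8^1024 ≡ 378^2 = 142884 ≡ 131 (mod 1027)
1026 = 1024 + 2 in binary powers of 2.
So 8^1026 ≡ 131 · 64 ≡ 168 (mod 1027).
Since 168 ≠ 1, base 8 is a Fermat witness: 1027 is composite.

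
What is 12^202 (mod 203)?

86

12^1 ≡ 12 (mod 203)
12^2 ≡ 12^2 = 144 ≡ 144 (mod 203)
12^4 ≡ 144^2 = 20736 ≡ 30 (mod 203)
12^8 ≡ 30^2 = 900 ≡ 88 (mod 203)
12^16 ≡ 88^2 = 7744 ≡ 30 (mod 203)
12^32 ≡ 30^2 = 900 ≡ 88 (mod 203)
12^64 ≡ 88^2 = 7744 ≡ 30 (mod 203)
12^128 ≡ 30^2 = 900 ≡ 88 (mod 203)
202 = 128 + 64 + 8 + 2 in binary powers of 2.
So 12^202 ≡ 88 · 30 · 88 · 144 ≡ 86 (mod 203).
Since 86 ≠ 1, base 12 is a Fermat witness: 203 is composite.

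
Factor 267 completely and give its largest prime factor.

267 = 3 · 89
89 is prime.
So 267 = 3 · 89; the largest prime factor is 89.

89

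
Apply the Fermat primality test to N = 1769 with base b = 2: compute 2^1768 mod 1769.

625

2^1 ≡ 2 (mod 1769)
2^2 ≡ 2^2 = 4 ≡ 4 (mod 1769)
2^4 ≡ 4^2 = 16 ≡ 16 (mod 1769)
2^8 ≡ 16^2 = 256 ≡ 256 (mod 1769)
2^16 ≡ 256^2 = 65536 ≡ 83 (mod 1769)
2^32 ≡ 83^2 = 6889 ≡ 1582 (mod 1769)
2^64 ≡ 1582^2 = 2502724 ≡ 1358 (mod 1769)
2^128 ≡ 1358^2 = 1844164 ≡ 866 (mod 1769)
2^256 ≡ 866^2 = 749956 ≡ 1669 (mod 1769)
2^512 ≡ 1669^2 = 2785561 ≡ 1155 (mod 1769)
2^1024 ≡ 1155^2 = 1334025 ≡ 199 (mod 1769)
1768 = 1024 + 512 + 128 + 64 + 32 + 8 in binary powers of 2.
So 2^1768 ≡ 199 · 1155 · 866 · 1358 · 1582 · 256 ≡ 625 (mod 1769).
Since 625 ≠ 1, base 2 is a Fermat witness: 1769 is composite.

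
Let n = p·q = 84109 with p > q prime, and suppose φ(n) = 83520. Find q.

φ(n) = (p−1)(q−1) = n − (p+q) + 1, so p + q = 84109 − 83520 + 1 = 590.
p and q are the roots of t² − 590t + 84109 = 0.
Discriminant: 590² − 4·84109 = 348100 − 336436 = 11664; √11664 = 108.
q = (590 − 108)/2 = 241, p = (590 + 108)/2 = 349.
Check: 241 · 349 = 84109.

241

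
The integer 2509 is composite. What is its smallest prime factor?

2509 is odd.
Digit sum 16, not divisible by 3.
Ends in 9: not divisible by 5.
7: 2509 = 7·358 + 3
11: 2509 = 11·228 + 1
13: 2509 = 13·193

13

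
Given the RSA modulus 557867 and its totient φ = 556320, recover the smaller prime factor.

φ(n) = (p−1)(q−1) = n − (p+q) + 1, so p + q = 557867 − 556320 + 1 = 1548.
p and q are the roots of t² − 1548t + 557867 = 0.
Discriminant: 1548² − 4·557867 = 2396304 − 2231468 = 164836; √164836 = 406.
q = (1548 − 406)/2 = 571, p = (1548 + 406)/2 = 977.
Check: 571 · 977 = 557867.

571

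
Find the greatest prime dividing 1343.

79

1343 = 17 · 79
79 is prime.
So 1343 = 17 · 79; the largest prime factor is 79.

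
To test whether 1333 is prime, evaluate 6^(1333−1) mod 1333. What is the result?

1

6^1 ≡ 6 (mod 1333)
6^2 ≡ 6^2 = 36 ≡ 36 (mod 1333)
6^4 ≡ 36^2 = 1296 ≡ 1296 (mod 1333)
6^8 ≡ 1296^2 = 1679616 ≡ 36 (mod 1333)
6^16 ≡ 36^2 = 1296 ≡ 1296 (mod 1333)
6^32 ≡ 1296^2 = 1679616 ≡ 36 (mod 1333)
6^64 ≡ 36^2 = 1296 ≡ 1296 (mod 1333)
6^128 ≡ 1296^2 = 1679616 ≡ 36 (mod 1333)
6^256 ≡ 36^2 = 1296 ≡ 1296 (mod 1333)
6^512 ≡ 1296^2 = 1679616 ≡ 36 (mod 1333)
6^1024 ≡ 36^2 = 1296 ≡ 1296 (mod 1333)
1332 = 1024 + 256 + 32 + 16 + 4 in binary powers of 2.
So 6^1332 ≡ 1296 · 1296 · 36 · 1296 · 1296 ≡ 1 (mod 1333).
Since the result is 1, base 6 gives no evidence that 1333 is composite.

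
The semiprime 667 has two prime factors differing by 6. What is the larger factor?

29

Since p = q + 6, we have 667 = q(q + 6), so q² + 6q − 667 = 0.
Discriminant: 6² + 4·667 = 36 + 2668 = 2704; √2704 = 52.
q = (−6 + 52)/2 = 23, and p = q + 6 = 29.
Check: 23 · 29 = 667.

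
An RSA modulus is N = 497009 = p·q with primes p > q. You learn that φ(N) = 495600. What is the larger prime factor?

709

φ(n) = (p−1)(q−1) = n − (p+q) + 1, so p + q = 497009 − 495600 + 1 = 1410.
p and q are the roots of t² − 1410t + 497009 = 0.
Discriminant: 1410² − 4·497009 = 1988100 − 1988036 = 64; √64 = 8.
q = (1410 − 8)/2 = 701, p = (1410 + 8)/2 = 709.
Check: 701 · 709 = 497009.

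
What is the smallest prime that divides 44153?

67

44153 is odd.
Digit sum 17, not divisible by 3.
Ends in 3: not divisible by 5.
7: 44153 = 7·6307 + 4
11: 44153 = 11·4013 + 10
13: 44153 = 13·3396 + 5
17: 44153 = 17·2597 + 4
19: 44153 = 19·2323 + 16
23: 44153 = 23·1919 + 16
29: 44153 = 29·1522 + 15
31: 44153 = 31·1424 + 9
37: 44153 = 37·1193 + 12
41: 44153 = 41·1076 + 37
43: 44153 = 43·1026 + 35
47: 44153 = 47·939 + 20
53: 44153 = 53·833 + 4
59: 44153 = 59·748 + 21
61: 44153 = 61·723 + 50
67: 44153 = 67·659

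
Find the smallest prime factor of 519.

519 is odd.
Digit sum 15, divisible by 3.

3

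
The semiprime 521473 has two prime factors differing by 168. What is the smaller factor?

643

Since p = q + 168, we have 521473 = q(q + 168), so q² + 168q − 521473 = 0.
Discriminant: 168² + 4·521473 = 28224 + 2085892 = 2114116; √2114116 = 1454.
q = (−168 + 1454)/2 = 643, and p = q + 168 = 811.
Check: 643 · 811 = 521473.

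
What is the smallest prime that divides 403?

403 is odd.
Digit sum 7, not divisible by 3.
Ends in 3: not divisible by 5.
7: 403 = 7·57 + 4
11: 403 = 11·36 + 7
13: 403 = 13·31

13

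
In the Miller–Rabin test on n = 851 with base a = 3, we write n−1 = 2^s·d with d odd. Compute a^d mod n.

324

851 − 1 = 850 = 2^1 · 425, so d = 425.
3^1 ≡ 3 (mod 851)
3^2 ≡ 3^2 = 9 ≡ 9 (mod 851)
3^4 ≡ 9^2 = 81 ≡ 81 (mod 851)
3^8 ≡ 81^2 = 6561 ≡ 604 (mod 851)
3^16 ≡ 604^2 = 364816 ≡ 588 (mod 851)
3^32 ≡ 588^2 = 345744 ≡ 238 (mod 851)
3^64 ≡ 238^2 = 56644 ≡ 478 (mod 851)
3^128 ≡ 478^2 = 228484 ≡ 416 (mod 851)
3^256 ≡ 416^2 = 173056 ≡ 303 (mod 851)
425 = 256 + 128 + 32 + 8 + 1 in binary powers of 2.
So 3^425 ≡ 303 · 416 · 238 · 604 · 3 ≡ 324 (mod 851).
Squaring chain: 324; never reaches −1, so base 3 is a Miller–Rabin witness that 851 is composite.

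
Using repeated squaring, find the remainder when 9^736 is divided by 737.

350

9^1 ≡ 9 (mod 737)
9^2 ≡ 9^2 = 81 ≡ 81 (mod 737)
9^4 ≡ 81^2 = 6561 ≡ 665 (mod 737)
9^8 ≡ 665^2 = 442225 ≡ 25 (mod 737)
9^16 ≡ 25^2 = 625 ≡ 625 (mod 737)
9^32 ≡ 625^2 = 390625 ≡ 15 (mod 737)
9^64 ≡ 15^2 = 225 ≡ 225 (mod 737)
9^128 ≡ 225^2 = 50625 ≡ 509 (mod 737)
9^256 ≡ 509^2 = 259081 ≡ 394 (mod 737)
9^512 ≡ 394^2 = 155236 ≡ 466 (mod 737)
736 = 512 + 128 + 64 + 32 in binary powers of 2.
So 9^736 ≡ 466 · 509 · 225 · 15 ≡ 350 (mod 737).
Since 350 ≠ 1, base 9 is a Fermat witness: 737 is composite.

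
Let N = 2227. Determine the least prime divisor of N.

17

2227 is odd.
Digit sum 13, not divisible by 3.
Ends in 7: not divisible by 5.
7: 2227 = 7·318 + 1
11: 2227 = 11·202 + 5
13: 2227 = 13·171 + 4
17: 2227 = 17·131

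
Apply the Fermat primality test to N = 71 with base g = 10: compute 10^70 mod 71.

10^1 ≡ 10 (mod 71)
10^2 ≡ 10^2 = 100 ≡ 29 (mod 71)
10^4 ≡ 29^2 = 841 ≡ 60 (mod 71)
10^8 ≡ 60^2 = 3600 ≡ 50 (mod 71)
10^16 ≡ 50^2 = 2500 ≡ 15 (mod 71)
10^32 ≡ 15^2 = 225 ≡ 12 (mod 71)
10^64 ≡ 12^2 = 144 ≡ 2 (mod 71)
70 = 64 + 4 + 2 in binary powers of 2.
So 10^70 ≡ 2 · 60 · 29 ≡ 1 (mod 71).
Since the result is 1, base 10 gives no evidence that 71 is composite.

1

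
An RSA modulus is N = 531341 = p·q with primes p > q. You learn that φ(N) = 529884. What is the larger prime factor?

φ(n) = (p−1)(q−1) = n − (p+q) + 1, so p + q = 531341 − 529884 + 1 = 1458.
p and q are the roots of t² − 1458t + 531341 = 0.
Discriminant: 1458² − 4·531341 = 2125764 − 2125364 = 400; √400 = 20.
q = (1458 − 20)/2 = 719, p = (1458 + 20)/2 = 739.
Check: 719 · 739 = 531341.

739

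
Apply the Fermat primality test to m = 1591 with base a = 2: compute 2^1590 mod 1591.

471

2^1 ≡ 2 (mod 1591)
2^2 ≡ 2^2 = 4 ≡ 4 (mod 1591)
2^4 ≡ 4^2 = 16 ≡ 16 (mod 1591)
2^8 ≡ 16^2 = 256 ≡ 256 (mod 1591)
2^16 ≡ 256^2 = 65536 ≡ 305 (mod 1591)
2^32 ≡ 305^2 = 93025 ≡ 747 (mod 1591)
2^64 ≡ 747^2 = 558009 ≡ 1159 (mod 1591)
2^128 ≡ 1159^2 = 1343281 ≡ 477 (mod 1591)
2^256 ≡ 477^2 = 227529 ≡ 16 (mod 1591)
2^512 ≡ 16^2 = 256 ≡ 256 (mod 1591)
2^1024 ≡ 256^2 = 65536 ≡ 305 (mod 1591)
1590 = 1024 + 512 + 32 + 16 + 4 + 2 in binary powers of 2.
So 2^1590 ≡ 305 · 256 · 747 · 305 · 16 · 4 ≡ 471 (mod 1591).
Since 471 ≠ 1, base 2 is a Fermat witness: 1591 is composite.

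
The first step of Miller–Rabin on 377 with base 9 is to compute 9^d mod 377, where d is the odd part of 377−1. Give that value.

237

377 − 1 = 376 = 2^3 · 47, so d = 47.
9^1 ≡ 9 (mod 377)
9^2 ≡ 9^2 = 81 ≡ 81 (mod 377)
9^4 ≡ 81^2 = 6561 ≡ 152 (mod 377)
9^8 ≡ 152^2 = 23104 ≡ 107 (mod 377)
9^16 ≡ 107^2 = 11449 ≡ 139 (mod 377)
9^32 ≡ 139^2 = 19321 ≡ 94 (mod 377)
47 = 32 + 8 + 4 + 2 + 1 in binary powers of 2.
So 9^47 ≡ 94 · 107 · 152 · 81 · 9 ≡ 237 (mod 377).
Squaring chain: 237 → 373 → 16; never reaches −1, so base 9 is a Miller–Rabin witness that 377 is composite.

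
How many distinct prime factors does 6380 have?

4

6380 = 2^2 · 1595
1595 = 5 · 319
319 = 11 · 29
6380 = 2^2 · 5 · 11 · 29, which has 4 distinct prime factors.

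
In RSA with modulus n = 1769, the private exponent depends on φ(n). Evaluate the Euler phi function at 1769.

1680

Factor: 1769 = 29 · 61.
φ(1769) = (29−1) · (61−1) = 28 · 60 = 1680.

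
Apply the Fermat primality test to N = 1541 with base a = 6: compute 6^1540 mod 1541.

1243

6^1 ≡ 6 (mod 1541)
6^2 ≡ 6^2 = 36 ≡ 36 (mod 1541)
6^4 ≡ 36^2 = 1296 ≡ 1296 (mod 1541)
6^8 ≡ 1296^2 = 1679616 ≡ 1467 (mod 1541)
6^16 ≡ 1467^2 = 2152089 ≡ 853 (mod 1541)
6^32 ≡ 853^2 = 727609 ≡ 257 (mod 1541)
6^64 ≡ 257^2 = 66049 ≡ 1327 (mod 1541)
6^128 ≡ 1327^2 = 1760929 ≡ 1107 (mod 1541)
6^256 ≡ 1107^2 = 1225449 ≡ 354 (mod 1541)
6^512 ≡ 354^2 = 125316 ≡ 495 (mod 1541)
6^1024 ≡ 495^2 = 245025 ≡ 6 (mod 1541)
1540 = 1024 + 512 + 4 in binary powers of 2.
So 6^1540 ≡ 6 · 495 · 1296 ≡ 1243 (mod 1541).
Since 1243 ≠ 1, base 6 is a Fermat witness: 1541 is composite.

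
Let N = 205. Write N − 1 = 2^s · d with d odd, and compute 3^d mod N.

205 − 1 = 204 = 2^2 · 51, so d = 51.
3^1 ≡ 3 (mod 205)
3^2 ≡ 3^2 = 9 ≡ 9 (mod 205)
3^4 ≡ 9^2 = 81 ≡ 81 (mod 205)
3^8 ≡ 81^2 = 6561 ≡ 1 (mod 205)
3^16 ≡ 1^2 = 1 ≡ 1 (mod 205)
3^32 ≡ 1^2 = 1 ≡ 1 (mod 205)
51 = 32 + 16 + 2 + 1 in binary powers of 2.
So 3^51 ≡ 1 · 1 · 9 · 3 ≡ 27 (mod 205).
Squaring chain: 27 → 114; never reaches −1, so base 3 is a Miller–Rabin witness that 205 is composite.

27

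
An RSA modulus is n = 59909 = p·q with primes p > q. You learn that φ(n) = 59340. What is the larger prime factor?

431

φ(n) = (p−1)(q−1) = n − (p+q) + 1, so p + q = 59909 − 59340 + 1 = 570.
p and q are the roots of t² − 570t + 59909 = 0.
Discriminant: 570² − 4·59909 = 324900 − 239636 = 85264; √85264 = 292.
q = (570 − 292)/2 = 139, p = (570 + 292)/2 = 431.
Check: 139 · 431 = 59909.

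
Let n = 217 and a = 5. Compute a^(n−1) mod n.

5^1 ≡ 5 (mod 217)
5^2 ≡ 5^2 = 25 ≡ 25 (mod 217)
5^4 ≡ 25^2 = 625 ≡ 191 (mod 217)
5^8 ≡ 191^2 = 36481 ≡ 25 (mod 217)
5^16 ≡ 25^2 = 625 ≡ 191 (mod 217)
5^32 ≡ 191^2 = 36481 ≡ 25 (mod 217)
5^64 ≡ 25^2 = 625 ≡ 191 (mod 217)
5^128 ≡ 191^2 = 36481 ≡ 25 (mod 217)
216 = 128 + 64 + 16 + 8 in binary powers of 2.
So 5^216 ≡ 25 · 191 · 191 · 25 ≡ 1 (mod 217).
Since the result is 1, base 5 gives no evidence that 217 is composite.

1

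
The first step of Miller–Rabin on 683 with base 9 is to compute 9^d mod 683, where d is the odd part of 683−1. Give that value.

1

683 − 1 = 682 = 2^1 · 341, so d = 341.
9^1 ≡ 9 (mod 683)
9^2 ≡ 9^2 = 81 ≡ 81 (mod 683)
9^4 ≡ 81^2 = 6561 ≡ 414 (mod 683)
9^8 ≡ 414^2 = 171396 ≡ 646 (mod 683)
9^16 ≡ 646^2 = 417316 ≡ 3 (mod 683)
9^32 ≡ 3^2 = 9 ≡ 9 (mod 683)
9^64 ≡ 9^2 = 81 ≡ 81 (mod 683)
9^128 ≡ 81^2 = 6561 ≡ 414 (mod 683)
9^256 ≡ 414^2 = 171396 ≡ 646 (mod 683)
341 = 256 + 64 + 16 + 4 + 1 in binary powers of 2.
So 9^341 ≡ 646 · 81 · 3 · 414 · 9 ≡ 1 (mod 683).
Since 9^d ≡ 1 (mod 683), base 9 does not prove 683 composite.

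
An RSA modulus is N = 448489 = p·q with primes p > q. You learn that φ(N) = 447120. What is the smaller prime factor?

541

φ(n) = (p−1)(q−1) = n − (p+q) + 1, so p + q = 448489 − 447120 + 1 = 1370.
p and q are the roots of t² − 1370t + 448489 = 0.
Discriminant: 1370² − 4·448489 = 1876900 − 1793956 = 82944; √82944 = 288.
q = (1370 − 288)/2 = 541, p = (1370 + 288)/2 = 829.
Check: 541 · 829 = 448489.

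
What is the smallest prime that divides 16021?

16021 is odd.
Digit sum 10, not divisible by 3.
Ends in 1: not divisible by 5.
7: 16021 = 7·2288 + 5
11: 16021 = 11·1456 + 5
13: 16021 = 13·1232 + 5
17: 16021 = 17·942 + 7
19: 16021 = 19·843 + 4
23: 16021 = 23·696 + 13
29: 16021 = 29·552 + 13
31: 16021 = 31·516 + 25
37: 16021 = 37·433

37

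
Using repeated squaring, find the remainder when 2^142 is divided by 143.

2^1 ≡ 2 (mod 143)
2^2 ≡ 2^2 = 4 ≡ 4 (mod 143)
2^4 ≡ 4^2 = 16 ≡ 16 (mod 143)
2^8 ≡ 16^2 = 256 ≡ 113 (mod 143)
2^16 ≡ 113^2 = 12769 ≡ 42 (mod 143)
2^32 ≡ 42^2 = 1764 ≡ 48 (mod 143)
2^64 ≡ 48^2 = 2304 ≡ 16 (mod 143)
2^128 ≡ 16^2 = 256 ≡ 113 (mod 143)
142 = 128 + 8 + 4 + 2 in binary powers of 2.
So 2^142 ≡ 113 · 113 · 16 · 4 ≡ 114 (mod 143).
Since 114 ≠ 1, base 2 is a Fermat witness: 143 is composite.

114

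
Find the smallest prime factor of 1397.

11

1397 is odd.
Digit sum 20, not divisible by 3.
Ends in 7: not divisible by 5.
7: 1397 = 7·199 + 4
11: 1397 = 11·127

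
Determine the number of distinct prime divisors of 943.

2

943 = 23 · 41
943 = 23 · 41, which has 2 distinct prime factors.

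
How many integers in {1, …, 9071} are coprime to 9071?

8832

Factor: 9071 = 47 · 193.
φ(9071) = (47−1) · (193−1) = 46 · 192 = 8832.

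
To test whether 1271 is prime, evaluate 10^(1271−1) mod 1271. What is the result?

780

10^1 ≡ 10 (mod 1271)
10^2 ≡ 10^2 = 100 ≡ 100 (mod 1271)
10^4 ≡ 100^2 = 10000 ≡ 1103 (mod 1271)
10^8 ≡ 1103^2 = 1216609 ≡ 262 (mod 1271)
10^16 ≡ 262^2 = 68644 ≡ 10 (mod 1271)
10^32 ≡ 10^2 = 100 ≡ 100 (mod 1271)
10^64 ≡ 100^2 = 10000 ≡ 1103 (mod 1271)
10^128 ≡ 1103^2 = 1216609 ≡ 262 (mod 1271)
10^256 ≡ 262^2 = 68644 ≡ 10 (mod 1271)
10^512 ≡ 10^2 = 100 ≡ 100 (mod 1271)
10^1024 ≡ 100^2 = 10000 ≡ 1103 (mod 1271)
1270 = 1024 + 128 + 64 + 32 + 16 + 4 + 2 in binary powers of 2.
So 10^1270 ≡ 1103 · 262 · 1103 · 100 · 10 · 1103 · 100 ≡ 780 (mod 1271).
Since 780 ≠ 1, base 10 is a Fermat witness: 1271 is composite.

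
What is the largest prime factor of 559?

43

559 = 13 · 43
43 is prime.
So 559 = 13 · 43; the largest prime factor is 43.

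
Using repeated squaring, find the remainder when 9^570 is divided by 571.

1

9^1 ≡ 9 (mod 571)
9^2 ≡ 9^2 = 81 ≡ 81 (mod 571)
9^4 ≡ 81^2 = 6561 ≡ 280 (mod 571)
9^8 ≡ 280^2 = 78400 ≡ 173 (mod 571)
9^16 ≡ 173^2 = 29929 ≡ 237 (mod 571)
9^32 ≡ 237^2 = 56169 ≡ 211 (mod 571)
9^64 ≡ 211^2 = 44521 ≡ 554 (mod 571)
9^128 ≡ 554^2 = 306916 ≡ 289 (mod 571)
9^256 ≡ 289^2 = 83521 ≡ 155 (mod 571)
9^512 ≡ 155^2 = 24025 ≡ 43 (mod 571)
570 = 512 + 32 + 16 + 8 + 2 in binary powers of 2.
So 9^570 ≡ 43 · 211 · 237 · 173 · 81 ≡ 1 (mod 571).
Since the result is 1, base 9 gives no evidence that 571 is composite.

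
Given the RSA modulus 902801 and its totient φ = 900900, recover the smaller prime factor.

911

φ(n) = (p−1)(q−1) = n − (p+q) + 1, so p + q = 902801 − 900900 + 1 = 1902.
p and q are the roots of t² − 1902t + 902801 = 0.
Discriminant: 1902² − 4·902801 = 3617604 − 3611204 = 6400; √6400 = 80.
q = (1902 − 80)/2 = 911, p = (1902 + 80)/2 = 991.
Check: 911 · 991 = 902801.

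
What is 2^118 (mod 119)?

30

2^1 ≡ 2 (mod 119)
2^2 ≡ 2^2 = 4 ≡ 4 (mod 119)
2^4 ≡ 4^2 = 16 ≡ 16 (mod 119)
2^8 ≡ 16^2 = 256 ≡ 18 (mod 119)
2^16 ≡ 18^2 = 324 ≡ 86 (mod 119)
2^32 ≡ 86^2 = 7396 ≡ 18 (mod 119)
2^64 ≡ 18^2 = 324 ≡ 86 (mod 119)
118 = 64 + 32 + 16 + 4 + 2 in binary powers of 2.
So 2^118 ≡ 86 · 18 · 86 · 16 · 4 ≡ 30 (mod 119).
Since 30 ≠ 1, base 2 is a Fermat witness: 119 is composite.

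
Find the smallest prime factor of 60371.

73

60371 is odd.
Digit sum 17, not divisible by 3.
Ends in 1: not divisible by 5.
7: 60371 = 7·8624 + 3
11: 60371 = 11·5488 + 3
13: 60371 = 13·4643 + 12
17: 60371 = 17·3551 + 4
19: 60371 = 19·3177 + 8
23: 60371 = 23·2624 + 19
29: 60371 = 29·2081 + 22
31: 60371 = 31·1947 + 14
37: 60371 = 37·1631 + 24
41: 60371 = 41·1472 + 19
43: 60371 = 43·1403 + 42
47: 60371 = 47·1284 + 23
53: 60371 = 53·1139 + 4
59: 60371 = 59·1023 + 14
61: 60371 = 61·989 + 42
67: 60371 = 67·901 + 4
71: 60371 = 71·850 + 21
73: 60371 = 73·827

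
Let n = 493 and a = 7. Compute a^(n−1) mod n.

7^1 ≡ 7 (mod 493)
7^2 ≡ 7^2 = 49 ≡ 49 (mod 493)
7^4 ≡ 49^2 = 2401 ≡ 429 (mod 493)
7^8 ≡ 429^2 = 184041 ≡ 152 (mod 493)
7^16 ≡ 152^2 = 23104 ≡ 426 (mod 493)
7^32 ≡ 426^2 = 181476 ≡ 52 (mod 493)
7^64 ≡ 52^2 = 2704 ≡ 239 (mod 493)
7^128 ≡ 239^2 = 57121 ≡ 426 (mod 493)
7^256 ≡ 426^2 = 181476 ≡ 52 (mod 493)
492 = 256 + 128 + 64 + 32 + 8 + 4 in binary powers of 2.
So 7^492 ≡ 52 · 426 · 239 · 52 · 152 · 429 ≡ 455 (mod 493).
Since 455 ≠ 1, base 7 is a Fermat witness: 493 is composite.

455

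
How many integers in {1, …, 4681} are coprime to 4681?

4500

Factor: 4681 = 31 · 151.
φ(4681) = (31−1) · (151−1) = 30 · 150 = 4500.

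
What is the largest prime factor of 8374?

8374 = 2 · 4187
4187 = 53 · 79
79 is prime.
So 8374 = 2 · 53 · 79; the largest prime factor is 79.

79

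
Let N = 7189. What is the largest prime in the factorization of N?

79

7189 = 7 · 1027
1027 = 13 · 79
79 is prime.
So 7189 = 7 · 13 · 79; the largest prime factor is 79.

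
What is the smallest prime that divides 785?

785 is odd.
Digit sum 20, not divisible by 3.
Ends in 5: divisible by 5.

5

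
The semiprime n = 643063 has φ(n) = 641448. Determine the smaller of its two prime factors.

709

φ(n) = (p−1)(q−1) = n − (p+q) + 1, so p + q = 643063 − 641448 + 1 = 1616.
p and q are the roots of t² − 1616t + 643063 = 0.
Discriminant: 1616² − 4·643063 = 2611456 − 2572252 = 39204; √39204 = 198.
q = (1616 − 198)/2 = 709, p = (1616 + 198)/2 = 907.
Check: 709 · 907 = 643063.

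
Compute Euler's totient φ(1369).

1332

Factor: 1369 = 37^2.
φ(1369) = 37^1·(37−1) = 1332.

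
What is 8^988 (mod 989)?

78

8^1 ≡ 8 (mod 989)
8^2 ≡ 8^2 = 64 ≡ 64 (mod 989)
8^4 ≡ 64^2 = 4096 ≡ 140 (mod 989)
8^8 ≡ 140^2 = 19600 ≡ 809 (mod 989)
8^16 ≡ 809^2 = 654481 ≡ 752 (mod 989)
8^32 ≡ 752^2 = 565504 ≡ 785 (mod 989)
8^64 ≡ 785^2 = 616225 ≡ 78 (mod 989)
8^128 ≡ 78^2 = 6084 ≡ 150 (mod 989)
8^256 ≡ 150^2 = 22500 ≡ 742 (mod 989)
8^512 ≡ 742^2 = 550564 ≡ 680 (mod 989)
988 = 512 + 256 + 128 + 64 + 16 + 8 + 4 in binary powers of 2.
So 8^988 ≡ 680 · 742 · 150 · 78 · 752 · 809 · 140 ≡ 78 (mod 989).
Since 78 ≠ 1, base 8 is a Fermat witness: 989 is composite.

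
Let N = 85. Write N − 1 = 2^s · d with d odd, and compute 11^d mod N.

85 − 1 = 84 = 2^2 · 21, so d = 21.
11^1 ≡ 11 (mod 85)
11^2 ≡ 11^2 = 121 ≡ 36 (mod 85)
11^4 ≡ 36^2 = 1296 ≡ 21 (mod 85)
11^8 ≡ 21^2 = 441 ≡ 16 (mod 85)
11^16 ≡ 16^2 = 256 ≡ 1 (mod 85)
21 = 16 + 4 + 1 in binary powers of 2.
So 11^21 ≡ 1 · 21 · 11 ≡ 61 (mod 85).
Squaring chain: 61 → 66; never reaches −1, so base 11 is a Miller–Rabin witness that 85 is composite.

61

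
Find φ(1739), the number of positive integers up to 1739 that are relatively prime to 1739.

Factor: 1739 = 37 · 47.
φ(1739) = (37−1) · (47−1) = 36 · 46 = 1656.

1656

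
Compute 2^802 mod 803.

2^1 ≡ 2 (mod 803)
2^2 ≡ 2^2 = 4 ≡ 4 (mod 803)
2^4 ≡ 4^2 = 16 ≡ 16 (mod 803)
2^8 ≡ 16^2 = 256 ≡ 256 (mod 803)
2^16 ≡ 256^2 = 65536 ≡ 493 (mod 803)
2^32 ≡ 493^2 = 243049 ≡ 543 (mod 803)
2^64 ≡ 543^2 = 294849 ≡ 148 (mod 803)
2^128 ≡ 148^2 = 21904 ≡ 223 (mod 803)
2^256 ≡ 223^2 = 49729 ≡ 746 (mod 803)
2^512 ≡ 746^2 = 556516 ≡ 37 (mod 803)
802 = 512 + 256 + 32 + 2 in binary powers of 2.
So 2^802 ≡ 37 · 746 · 543 · 4 ≡ 367 (mod 803).
Since 367 ≠ 1, base 2 is a Fermat witness: 803 is composite.

367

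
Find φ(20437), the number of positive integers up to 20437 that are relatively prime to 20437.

Factor: 20437 = 107 · 191.
φ(20437) = (107−1) · (191−1) = 106 · 190 = 20140.

20140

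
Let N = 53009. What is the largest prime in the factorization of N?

79

53009 = 11 · 4819
4819 = 61 · 79
79 is prime.
So 53009 = 11 · 61 · 79; the largest prime factor is 79.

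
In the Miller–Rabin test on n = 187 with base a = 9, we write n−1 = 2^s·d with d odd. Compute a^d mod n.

187 − 1 = 186 = 2^1 · 93, so d = 93.
9^1 ≡ 9 (mod 187)
9^2 ≡ 9^2 = 81 ≡ 81 (mod 187)
9^4 ≡ 81^2 = 6561 ≡ 16 (mod 187)
9^8 ≡ 16^2 = 256 ≡ 69 (mod 187)
9^16 ≡ 69^2 = 4761 ≡ 86 (mod 187)
9^32 ≡ 86^2 = 7396 ≡ 103 (mod 187)
9^64 ≡ 103^2 = 10609 ≡ 137 (mod 187)
93 = 64 + 16 + 8 + 4 + 1 in binary powers of 2.
So 9^93 ≡ 137 · 86 · 69 · 16 · 9 ≡ 25 (mod 187).
Squaring chain: 25; never reaches −1, so base 9 is a Miller–Rabin witness that 187 is composite.

25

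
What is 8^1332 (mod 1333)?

8^1 ≡ 8 (mod 1333)
8^2 ≡ 8^2 = 64 ≡ 64 (mod 1333)
8^4 ≡ 64^2 = 4096 ≡ 97 (mod 1333)
8^8 ≡ 97^2 = 9409 ≡ 78 (mod 1333)
8^16 ≡ 78^2 = 6084 ≡ 752 (mod 1333)
8^32 ≡ 752^2 = 565504 ≡ 312 (mod 1333)
8^64 ≡ 312^2 = 97344 ≡ 35 (mod 1333)
8^128 ≡ 35^2 = 1225 ≡ 1225 (mod 1333)
8^256 ≡ 1225^2 = 1500625 ≡ 1000 (mod 1333)
8^512 ≡ 1000^2 = 1000000 ≡ 250 (mod 1333)
8^1024 ≡ 250^2 = 62500 ≡ 1182 (mod 1333)
1332 = 1024 + 256 + 32 + 16 + 4 in binary powers of 2.
So 8^1332 ≡ 1182 · 1000 · 312 · 752 · 97 ≡ 64 (mod 1333).
Since 64 ≠ 1, base 8 is a Fermat witness: 1333 is composite.

64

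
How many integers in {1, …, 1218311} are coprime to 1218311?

1179360

Factor: 1218311 = 53 · 127 · 181.
φ(1218311) = (53−1) · (127−1) · (181−1) = 52 · 126 · 180 = 1179360.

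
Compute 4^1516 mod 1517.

4^1 ≡ 4 (mod 1517)
4^2 ≡ 4^2 = 16 ≡ 16 (mod 1517)
4^4 ≡ 16^2 = 256 ≡ 256 (mod 1517)
4^8 ≡ 256^2 = 65536 ≡ 305 (mod 1517)
4^16 ≡ 305^2 = 93025 ≡ 488 (mod 1517)
4^32 ≡ 488^2 = 238144 ≡ 1492 (mod 1517)
4^64 ≡ 1492^2 = 2226064 ≡ 625 (mod 1517)
4^128 ≡ 625^2 = 390625 ≡ 756 (mod 1517)
4^256 ≡ 756^2 = 571536 ≡ 1144 (mod 1517)
4^512 ≡ 1144^2 = 1308736 ≡ 1082 (mod 1517)
4^1024 ≡ 1082^2 = 1170724 ≡ 1117 (mod 1517)
1516 = 1024 + 256 + 128 + 64 + 32 + 8 + 4 in binary powers of 2.
So 4^1516 ≡ 1117 · 1144 · 756 · 625 · 1492 · 305 · 256 ≡ 1144 (mod 1517).
Since 1144 ≠ 1, base 4 is a Fermat witness: 1517 is composite.

1144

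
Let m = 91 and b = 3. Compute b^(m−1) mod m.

1

3^1 ≡ 3 (mod 91)
3^2 ≡ 3^2 = 9 ≡ 9 (mod 91)
3^4 ≡ 9^2 = 81 ≡ 81 (mod 91)
3^8 ≡ 81^2 = 6561 ≡ 9 (mod 91)
3^16 ≡ 9^2 = 81 ≡ 81 (mod 91)
3^32 ≡ 81^2 = 6561 ≡ 9 (mod 91)
3^64 ≡ 9^2 = 81 ≡ 81 (mod 91)
90 = 64 + 16 + 8 + 2 in binary powers of 2.
So 3^90 ≡ 81 · 81 · 9 · 9 ≡ 1 (mod 91).
Since the result is 1, base 3 gives no evidence that 91 is composite.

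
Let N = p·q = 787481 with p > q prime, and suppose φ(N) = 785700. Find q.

811

φ(n) = (p−1)(q−1) = n − (p+q) + 1, so p + q = 787481 − 785700 + 1 = 1782.
p and q are the roots of t² − 1782t + 787481 = 0.
Discriminant: 1782² − 4·787481 = 3175524 − 3149924 = 25600; √25600 = 160.
q = (1782 − 160)/2 = 811, p = (1782 + 160)/2 = 971.
Check: 811 · 971 = 787481.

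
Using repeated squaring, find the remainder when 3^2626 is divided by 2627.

3^1 ≡ 3 (mod 2627)
3^2 ≡ 3^2 = 9 ≡ 9 (mod 2627)
3^4 ≡ 9^2 = 81 ≡ 81 (mod 2627)
3^8 ≡ 81^2 = 6561 ≡ 1307 (mod 2627)
3^16 ≡ 1307^2 = 1708249 ≡ 699 (mod 2627)
3^32 ≡ 699^2 = 488601 ≡ 2606 (mod 2627)
3^64 ≡ 2606^2 = 6791236 ≡ 441 (mod 2627)
3^128 ≡ 441^2 = 194481 ≡ 83 (mod 2627)
3^256 ≡ 83^2 = 6889 ≡ 1635 (mod 2627)
3^512 ≡ 1635^2 = 2673225 ≡ 1566 (mod 2627)
3^1024 ≡ 1566^2 = 2452356 ≡ 1365 (mod 2627)
3^2048 ≡ 1365^2 = 1863225 ≡ 682 (mod 2627)
2626 = 2048 + 512 + 64 + 2 in binary powers of 2.
So 3^2626 ≡ 682 · 1566 · 441 · 9 ≡ 1920 (mod 2627).
Since 1920 ≠ 1, base 3 is a Fermat witness: 2627 is composite.

1920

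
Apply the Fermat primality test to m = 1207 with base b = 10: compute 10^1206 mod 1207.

10^1 ≡ 10 (mod 1207)
10^2 ≡ 10^2 = 100 ≡ 100 (mod 1207)
10^4 ≡ 100^2 = 10000 ≡ 344 (mod 1207)
10^8 ≡ 344^2 = 118336 ≡ 50 (mod 1207)
10^16 ≡ 50^2 = 2500 ≡ 86 (mod 1207)
10^32 ≡ 86^2 = 7396 ≡ 154 (mod 1207)
10^64 ≡ 154^2 = 23716 ≡ 783 (mod 1207)
10^128 ≡ 783^2 = 613089 ≡ 1140 (mod 1207)
10^256 ≡ 1140^2 = 1299600 ≡ 868 (mod 1207)
10^512 ≡ 868^2 = 753424 ≡ 256 (mod 1207)
10^1024 ≡ 256^2 = 65536 ≡ 358 (mod 1207)
1206 = 1024 + 128 + 32 + 16 + 4 + 2 in binary powers of 2.
So 10^1206 ≡ 358 · 1140 · 154 · 86 · 344 · 100 ≡ 1080 (mod 1207).
Since 1080 ≠ 1, base 10 is a Fermat witness: 1207 is composite.

1080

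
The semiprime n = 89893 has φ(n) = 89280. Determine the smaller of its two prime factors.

φ(n) = (p−1)(q−1) = n − (p+q) + 1, so p + q = 89893 − 89280 + 1 = 614.
p and q are the roots of t² − 614t + 89893 = 0.
Discriminant: 614² − 4·89893 = 376996 − 359572 = 17424; √17424 = 132.
q = (614 − 132)/2 = 241, p = (614 + 132)/2 = 373.
Check: 241 · 373 = 89893.

241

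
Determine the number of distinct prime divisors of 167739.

167739 = 3 · 55913
55913 = 11 · 5083
5083 = 13 · 391
391 = 17 · 23
167739 = 3 · 11 · 13 · 17 · 23, which has 5 distinct prime factors.

5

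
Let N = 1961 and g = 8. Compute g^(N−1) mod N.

1765

8^1 ≡ 8 (mod 1961)
8^2 ≡ 8^2 = 64 ≡ 64 (mod 1961)
8^4 ≡ 64^2 = 4096 ≡ 174 (mod 1961)
8^8 ≡ 174^2 = 30276 ≡ 861 (mod 1961)
8^16 ≡ 861^2 = 741321 ≡ 63 (mod 1961)
8^32 ≡ 63^2 = 3969 ≡ 47 (mod 1961)
8^64 ≡ 47^2 = 2209 ≡ 248 (mod 1961)
8^128 ≡ 248^2 = 61504 ≡ 713 (mod 1961)
8^256 ≡ 713^2 = 508369 ≡ 470 (mod 1961)
8^512 ≡ 470^2 = 220900 ≡ 1268 (mod 1961)
8^1024 ≡ 1268^2 = 1607824 ≡ 1765 (mod 1961)
1960 = 1024 + 512 + 256 + 128 + 32 + 8 in binary powers of 2.
So 8^1960 ≡ 1765 · 1268 · 470 · 713 · 47 · 861 ≡ 1765 (mod 1961).
Since 1765 ≠ 1, base 8 is a Fermat witness: 1961 is composite.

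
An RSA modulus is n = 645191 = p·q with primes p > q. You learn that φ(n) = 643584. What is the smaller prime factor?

769

φ(n) = (p−1)(q−1) = n − (p+q) + 1, so p + q = 645191 − 643584 + 1 = 1608.
p and q are the roots of t² − 1608t + 645191 = 0.
Discriminant: 1608² − 4·645191 = 2585664 − 2580764 = 4900; √4900 = 70.
q = (1608 − 70)/2 = 769, p = (1608 + 70)/2 = 839.
Check: 769 · 839 = 645191.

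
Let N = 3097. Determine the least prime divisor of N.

19

3097 is odd.
Digit sum 19, not divisible by 3.
Ends in 7: not divisible by 5.
7: 3097 = 7·442 + 3
11: 3097 = 11·281 + 6
13: 3097 = 13·238 + 3
17: 3097 = 17·182 + 3
19: 3097 = 19·163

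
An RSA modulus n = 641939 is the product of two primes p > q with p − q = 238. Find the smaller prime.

Since p = q + 238, we have 641939 = q(q + 238), so q² + 238q − 641939 = 0.
Discriminant: 238² + 4·641939 = 56644 + 2567756 = 2624400; √2624400 = 1620.
q = (−238 + 1620)/2 = 691, and p = q + 238 = 929.
Check: 691 · 929 = 641939.

691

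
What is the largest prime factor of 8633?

8633 = 89 · 97
97 is prime.
So 8633 = 89 · 97; the largest prime factor is 97.

97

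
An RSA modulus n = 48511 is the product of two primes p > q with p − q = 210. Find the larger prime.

349

Since p = q + 210, we have 48511 = q(q + 210), so q² + 210q − 48511 = 0.
Discriminant: 210² + 4·48511 = 44100 + 194044 = 238144; √238144 = 488.
q = (−210 + 488)/2 = 139, and p = q + 210 = 349.
Check: 139 · 349 = 48511.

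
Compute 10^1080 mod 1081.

813

10^1 ≡ 10 (mod 1081)
10^2 ≡ 10^2 = 100 ≡ 100 (mod 1081)
10^4 ≡ 100^2 = 10000 ≡ 271 (mod 1081)
10^8 ≡ 271^2 = 73441 ≡ 1014 (mod 1081)
10^16 ≡ 1014^2 = 1028196 ≡ 165 (mod 1081)
10^32 ≡ 165^2 = 27225 ≡ 200 (mod 1081)
10^64 ≡ 200^2 = 40000 ≡ 3 (mod 1081)
10^128 ≡ 3^2 = 9 ≡ 9 (mod 1081)
10^256 ≡ 9^2 = 81 ≡ 81 (mod 1081)
10^512 ≡ 81^2 = 6561 ≡ 75 (mod 1081)
10^1024 ≡ 75^2 = 5625 ≡ 220 (mod 1081)
1080 = 1024 + 32 + 16 + 8 in binary powers of 2.
So 10^1080 ≡ 220 · 200 · 165 · 1014 ≡ 813 (mod 1081).
Since 813 ≠ 1, base 10 is a Fermat witness: 1081 is composite.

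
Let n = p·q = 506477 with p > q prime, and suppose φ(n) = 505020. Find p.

887

φ(n) = (p−1)(q−1) = n − (p+q) + 1, so p + q = 506477 − 505020 + 1 = 1458.
p and q are the roots of t² − 1458t + 506477 = 0.
Discriminant: 1458² − 4·506477 = 2125764 − 2025908 = 99856; √99856 = 316.
q = (1458 − 316)/2 = 571, p = (1458 + 316)/2 = 887.
Check: 571 · 887 = 506477.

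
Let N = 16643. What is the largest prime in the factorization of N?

89

16643 = 11 · 1513
1513 = 17 · 89
89 is prime.
So 16643 = 11 · 17 · 89; the largest prime factor is 89.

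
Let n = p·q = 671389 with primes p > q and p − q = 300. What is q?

Since p = q + 300, we have 671389 = q(q + 300), so q² + 300q − 671389 = 0.
Discriminant: 300² + 4·671389 = 90000 + 2685556 = 2775556; √2775556 = 1666.
q = (−300 + 1666)/2 = 683, and p = q + 300 = 983.
Check: 683 · 983 = 671389.

683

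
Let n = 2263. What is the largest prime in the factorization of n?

73

2263 = 31 · 73
73 is prime.
So 2263 = 31 · 73; the largest prime factor is 73.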